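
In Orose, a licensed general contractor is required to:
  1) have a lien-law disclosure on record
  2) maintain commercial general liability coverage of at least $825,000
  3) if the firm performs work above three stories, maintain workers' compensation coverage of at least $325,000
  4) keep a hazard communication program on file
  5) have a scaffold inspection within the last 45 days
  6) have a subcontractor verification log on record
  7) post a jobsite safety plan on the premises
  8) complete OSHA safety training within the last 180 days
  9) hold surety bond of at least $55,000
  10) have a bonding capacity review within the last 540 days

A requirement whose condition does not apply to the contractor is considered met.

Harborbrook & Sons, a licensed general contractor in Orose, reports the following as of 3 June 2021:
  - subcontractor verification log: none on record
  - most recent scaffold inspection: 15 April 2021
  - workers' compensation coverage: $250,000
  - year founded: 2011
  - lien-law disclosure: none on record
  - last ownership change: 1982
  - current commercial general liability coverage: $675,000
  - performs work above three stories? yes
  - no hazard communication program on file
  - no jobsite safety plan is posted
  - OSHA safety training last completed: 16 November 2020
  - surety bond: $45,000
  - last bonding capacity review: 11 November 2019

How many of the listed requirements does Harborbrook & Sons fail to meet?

1. lien-law disclosure absent → not met
2. commercial general liability coverage $675,000 < $825,000 → not met
3. condition 'performs work above three stories' holds; workers' compensation coverage $250,000 < $325,000 → not met
4. hazard communication program absent → not met
5. scaffold inspection 49 days ago vs limit 45 → not met
6. subcontractor verification log absent → not met
7. jobsite safety plan absent → not met
8. OSHA safety training 199 days ago vs limit 180 → not met
9. surety bond $45,000 < $55,000 → not met
10. bonding capacity review 570 days ago vs limit 540 → not met
Not met: 10 of 10

10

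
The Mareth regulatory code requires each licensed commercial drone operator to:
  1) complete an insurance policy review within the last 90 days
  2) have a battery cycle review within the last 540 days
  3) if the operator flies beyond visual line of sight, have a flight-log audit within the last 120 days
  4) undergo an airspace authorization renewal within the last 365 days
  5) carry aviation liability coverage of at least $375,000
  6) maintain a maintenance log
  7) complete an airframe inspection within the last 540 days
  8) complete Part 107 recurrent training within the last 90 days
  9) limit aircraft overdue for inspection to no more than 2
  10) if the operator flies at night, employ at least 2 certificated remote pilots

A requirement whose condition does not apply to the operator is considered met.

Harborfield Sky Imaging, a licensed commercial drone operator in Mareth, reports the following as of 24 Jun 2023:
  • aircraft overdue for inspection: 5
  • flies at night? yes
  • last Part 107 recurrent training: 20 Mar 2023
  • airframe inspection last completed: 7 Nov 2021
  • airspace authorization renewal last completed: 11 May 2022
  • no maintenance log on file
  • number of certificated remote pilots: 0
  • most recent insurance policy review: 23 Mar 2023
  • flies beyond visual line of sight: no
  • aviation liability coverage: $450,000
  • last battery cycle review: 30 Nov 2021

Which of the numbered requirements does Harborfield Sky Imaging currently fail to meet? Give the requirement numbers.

1, 2, 4, 6, 7, 8, 9, 10

1. insurance policy review 93 days ago vs limit 90 → not met
2. battery cycle review 571 days ago vs limit 540 → not met
3. condition 'flies beyond visual line of sight' does not hold → requirement n/a → met
4. airspace authorization renewal 409 days ago vs limit 365 → not met
5. aviation liability coverage $450,000 ≥ $375,000 → met
6. maintenance log absent → not met
7. airframe inspection 594 days ago vs limit 540 → not met
8. Part 107 recurrent training 96 days ago vs limit 90 → not met
9. aircraft overdue for inspection 5 > 2 → not met
10. condition 'flies at night' holds; certificated remote pilots 0 < 2 → not met
Not met: 1, 2, 4, 6, 7, 8, 9, 10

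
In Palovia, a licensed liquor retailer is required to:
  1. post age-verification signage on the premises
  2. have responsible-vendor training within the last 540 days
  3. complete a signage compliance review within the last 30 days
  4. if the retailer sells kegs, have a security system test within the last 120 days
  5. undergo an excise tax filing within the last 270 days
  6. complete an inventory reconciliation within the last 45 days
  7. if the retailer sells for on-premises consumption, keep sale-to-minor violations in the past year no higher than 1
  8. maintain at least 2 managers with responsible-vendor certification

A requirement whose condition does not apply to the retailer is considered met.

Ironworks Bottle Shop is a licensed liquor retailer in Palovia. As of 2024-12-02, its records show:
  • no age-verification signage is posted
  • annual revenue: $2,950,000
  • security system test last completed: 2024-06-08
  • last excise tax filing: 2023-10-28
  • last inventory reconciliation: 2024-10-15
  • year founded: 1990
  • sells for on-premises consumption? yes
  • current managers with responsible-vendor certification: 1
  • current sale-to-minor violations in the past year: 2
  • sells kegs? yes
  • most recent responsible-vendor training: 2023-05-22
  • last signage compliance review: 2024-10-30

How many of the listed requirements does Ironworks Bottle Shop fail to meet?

8

1. age-verification signage absent → not met
2. responsible-vendor training 560 days ago vs limit 540 → not met
3. signage compliance review 33 days ago vs limit 30 → not met
4. condition 'sells kegs' holds; security system test 177 days ago vs limit 120 → not met
5. excise tax filing 401 days ago vs limit 270 → not met
6. inventory reconciliation 48 days ago vs limit 45 → not met
7. condition 'sells for on-premises consumption' holds; sale-to-minor violations in the past year 2 > 1 → not met
8. managers with responsible-vendor certification 1 < 2 → not met
Not met: 8 of 8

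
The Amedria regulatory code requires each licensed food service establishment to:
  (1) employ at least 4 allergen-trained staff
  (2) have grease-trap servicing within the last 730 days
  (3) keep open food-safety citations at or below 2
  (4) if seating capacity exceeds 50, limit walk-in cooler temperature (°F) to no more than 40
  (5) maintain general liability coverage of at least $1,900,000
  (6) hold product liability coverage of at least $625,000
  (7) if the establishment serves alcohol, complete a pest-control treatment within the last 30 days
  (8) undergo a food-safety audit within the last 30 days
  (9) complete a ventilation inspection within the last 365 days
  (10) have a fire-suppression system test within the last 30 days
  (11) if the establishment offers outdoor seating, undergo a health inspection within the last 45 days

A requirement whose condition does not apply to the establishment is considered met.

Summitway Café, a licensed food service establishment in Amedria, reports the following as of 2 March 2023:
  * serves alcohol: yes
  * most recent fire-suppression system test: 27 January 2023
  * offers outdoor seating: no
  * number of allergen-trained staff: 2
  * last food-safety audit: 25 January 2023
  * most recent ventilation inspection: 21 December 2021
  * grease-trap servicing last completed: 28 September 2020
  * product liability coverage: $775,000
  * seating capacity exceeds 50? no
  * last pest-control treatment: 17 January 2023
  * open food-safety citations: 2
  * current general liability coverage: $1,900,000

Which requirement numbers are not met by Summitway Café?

1. allergen-trained staff 2 < 4 → not met
2. grease-trap servicing 885 days ago vs limit 730 → not met
3. open food-safety citations 2 ≤ 2 → met
4. condition 'seating capacity exceeds 50' does not hold → requirement n/a → met
5. general liability coverage $1,900,000 ≥ $1,900,000 → met
6. product liability coverage $775,000 ≥ $625,000 → met
7. condition 'serves alcohol' holds; pest-control treatment 44 days ago vs limit 30 → not met
8. food-safety audit 36 days ago vs limit 30 → not met
9. ventilation inspection 436 days ago vs limit 365 → not met
10. fire-suppression system test 34 days ago vs limit 30 → not met
11. condition 'offers outdoor seating' does not hold → requirement n/a → met
Not met: 1, 2, 7, 8, 9, 10

1, 2, 7, 8, 9, 10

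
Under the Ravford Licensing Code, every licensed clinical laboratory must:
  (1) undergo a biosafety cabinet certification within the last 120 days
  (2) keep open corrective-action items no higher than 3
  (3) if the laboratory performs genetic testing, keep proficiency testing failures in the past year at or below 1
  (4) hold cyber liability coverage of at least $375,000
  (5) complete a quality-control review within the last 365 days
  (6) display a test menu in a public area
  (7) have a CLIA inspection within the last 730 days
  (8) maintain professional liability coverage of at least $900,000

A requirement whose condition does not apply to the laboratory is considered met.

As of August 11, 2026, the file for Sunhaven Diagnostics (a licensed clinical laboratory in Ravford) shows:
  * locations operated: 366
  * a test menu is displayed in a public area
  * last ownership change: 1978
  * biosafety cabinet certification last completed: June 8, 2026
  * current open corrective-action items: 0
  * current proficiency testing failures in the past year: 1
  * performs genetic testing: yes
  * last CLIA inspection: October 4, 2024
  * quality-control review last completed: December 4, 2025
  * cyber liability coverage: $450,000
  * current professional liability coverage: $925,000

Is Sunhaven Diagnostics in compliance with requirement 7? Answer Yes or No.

7. CLIA inspection 676 days ago vs limit 730 → met

Yes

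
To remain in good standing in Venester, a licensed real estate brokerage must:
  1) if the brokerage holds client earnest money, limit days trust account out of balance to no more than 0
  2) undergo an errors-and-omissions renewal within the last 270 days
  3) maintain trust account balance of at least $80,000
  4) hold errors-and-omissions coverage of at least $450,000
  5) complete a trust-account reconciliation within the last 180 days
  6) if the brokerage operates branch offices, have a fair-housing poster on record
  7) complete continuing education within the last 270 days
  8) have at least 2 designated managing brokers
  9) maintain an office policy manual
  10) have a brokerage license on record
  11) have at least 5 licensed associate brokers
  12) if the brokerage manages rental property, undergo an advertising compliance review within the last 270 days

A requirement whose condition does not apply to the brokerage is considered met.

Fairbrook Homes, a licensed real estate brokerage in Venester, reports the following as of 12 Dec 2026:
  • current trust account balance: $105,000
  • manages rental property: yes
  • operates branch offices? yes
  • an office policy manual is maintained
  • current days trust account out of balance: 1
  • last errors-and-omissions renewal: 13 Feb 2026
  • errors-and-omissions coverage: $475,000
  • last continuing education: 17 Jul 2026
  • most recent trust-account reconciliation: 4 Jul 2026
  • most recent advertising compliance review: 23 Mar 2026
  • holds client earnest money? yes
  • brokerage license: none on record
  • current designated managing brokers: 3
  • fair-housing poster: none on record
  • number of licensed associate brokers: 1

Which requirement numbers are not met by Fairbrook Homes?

1, 2, 6, 10, 11

1. condition 'holds client earnest money' holds; days trust account out of balance 1 > 0 → not met
2. errors-and-omissions renewal 302 days ago vs limit 270 → not met
3. trust account balance $105,000 ≥ $80,000 → met
4. errors-and-omissions coverage $475,000 ≥ $450,000 → met
5. trust-account reconciliation 161 days ago vs limit 180 → met
6. condition 'operates branch offices' holds; fair-housing poster absent → not met
7. continuing education 148 days ago vs limit 270 → met
8. designated managing brokers 3 ≥ 2 → met
9. office policy manual present → met
10. brokerage license absent → not met
11. licensed associate brokers 1 < 5 → not met
12. condition 'manages rental property' holds; advertising compliance review 264 days ago vs limit 270 → met
Not met: 1, 2, 6, 10, 11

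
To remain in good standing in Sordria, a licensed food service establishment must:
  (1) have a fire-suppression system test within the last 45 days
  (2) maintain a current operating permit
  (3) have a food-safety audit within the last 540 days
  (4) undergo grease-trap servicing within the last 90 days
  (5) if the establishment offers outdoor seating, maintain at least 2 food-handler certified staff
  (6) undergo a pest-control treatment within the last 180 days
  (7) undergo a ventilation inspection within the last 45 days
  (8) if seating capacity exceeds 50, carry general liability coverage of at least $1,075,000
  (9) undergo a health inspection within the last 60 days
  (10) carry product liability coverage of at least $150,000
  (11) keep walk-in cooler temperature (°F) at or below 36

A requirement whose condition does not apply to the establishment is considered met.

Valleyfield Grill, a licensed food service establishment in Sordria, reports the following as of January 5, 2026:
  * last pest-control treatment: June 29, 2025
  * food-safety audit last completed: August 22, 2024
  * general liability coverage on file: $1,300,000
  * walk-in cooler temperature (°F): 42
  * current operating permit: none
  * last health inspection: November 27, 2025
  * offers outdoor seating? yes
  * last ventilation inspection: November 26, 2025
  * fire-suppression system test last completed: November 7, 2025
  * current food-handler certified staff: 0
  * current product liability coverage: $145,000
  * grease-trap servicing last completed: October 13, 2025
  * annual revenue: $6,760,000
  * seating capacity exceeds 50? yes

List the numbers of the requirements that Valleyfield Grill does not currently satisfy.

1, 2, 5, 6, 10, 11

1. fire-suppression system test 59 days ago vs limit 45 → not met
2. current operating permit absent → not met
3. food-safety audit 501 days ago vs limit 540 → met
4. grease-trap servicing 84 days ago vs limit 90 → met
5. condition 'offers outdoor seating' holds; food-handler certified staff 0 < 2 → not met
6. pest-control treatment 190 days ago vs limit 180 → not met
7. ventilation inspection 40 days ago vs limit 45 → met
8. condition 'seating capacity exceeds 50' holds; general liability coverage $1,300,000 ≥ $1,075,000 → met
9. health inspection 39 days ago vs limit 60 → met
10. product liability coverage $145,000 < $150,000 → not met
11. walk-in cooler temperature (°F) 42 > 36 → not met
Not met: 1, 2, 5, 6, 10, 11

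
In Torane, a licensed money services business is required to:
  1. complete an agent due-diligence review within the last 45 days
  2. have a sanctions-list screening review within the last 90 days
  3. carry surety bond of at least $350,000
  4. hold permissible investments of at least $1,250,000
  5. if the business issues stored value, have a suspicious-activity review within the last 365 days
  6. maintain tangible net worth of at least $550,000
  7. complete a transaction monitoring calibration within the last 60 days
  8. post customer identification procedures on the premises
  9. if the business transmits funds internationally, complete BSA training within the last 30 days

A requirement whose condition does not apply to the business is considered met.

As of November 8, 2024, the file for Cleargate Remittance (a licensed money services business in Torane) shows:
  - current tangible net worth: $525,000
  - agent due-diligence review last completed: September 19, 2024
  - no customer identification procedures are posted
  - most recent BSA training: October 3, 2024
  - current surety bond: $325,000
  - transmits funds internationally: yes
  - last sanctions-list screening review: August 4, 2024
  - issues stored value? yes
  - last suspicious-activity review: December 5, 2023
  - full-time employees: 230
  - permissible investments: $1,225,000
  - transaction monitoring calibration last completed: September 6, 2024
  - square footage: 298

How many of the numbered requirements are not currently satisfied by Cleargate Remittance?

1. agent due-diligence review 50 days ago vs limit 45 → not met
2. sanctions-list screening review 96 days ago vs limit 90 → not met
3. surety bond $325,000 < $350,000 → not met
4. permissible investments $1,225,000 < $1,250,000 → not met
5. condition 'issues stored value' holds; suspicious-activity review 339 days ago vs limit 365 → met
6. tangible net worth $525,000 < $550,000 → not met
7. transaction monitoring calibration 63 days ago vs limit 60 → not met
8. customer identification procedures absent → not met
9. condition 'transmits funds internationally' holds; BSA training 36 days ago vs limit 30 → not met
Not met: 8 of 9

8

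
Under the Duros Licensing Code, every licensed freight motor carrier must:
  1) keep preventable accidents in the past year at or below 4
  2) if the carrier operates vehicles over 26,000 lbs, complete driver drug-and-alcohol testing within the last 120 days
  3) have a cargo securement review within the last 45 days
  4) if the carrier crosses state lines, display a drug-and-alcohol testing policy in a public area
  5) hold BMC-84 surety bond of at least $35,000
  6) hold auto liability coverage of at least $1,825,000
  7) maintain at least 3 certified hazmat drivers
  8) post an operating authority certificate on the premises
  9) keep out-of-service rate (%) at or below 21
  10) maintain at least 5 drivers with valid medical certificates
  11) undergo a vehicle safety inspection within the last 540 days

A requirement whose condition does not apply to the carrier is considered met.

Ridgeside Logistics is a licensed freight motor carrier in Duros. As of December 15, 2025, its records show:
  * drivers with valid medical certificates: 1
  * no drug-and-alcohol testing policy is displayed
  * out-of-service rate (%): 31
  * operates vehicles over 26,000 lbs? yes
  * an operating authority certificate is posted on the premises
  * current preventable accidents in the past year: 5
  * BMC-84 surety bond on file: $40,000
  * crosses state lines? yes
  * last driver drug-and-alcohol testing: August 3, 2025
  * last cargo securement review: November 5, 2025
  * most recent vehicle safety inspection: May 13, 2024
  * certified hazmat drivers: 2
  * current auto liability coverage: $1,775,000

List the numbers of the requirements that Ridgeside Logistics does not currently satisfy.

1. preventable accidents in the past year 5 > 4 → not met
2. condition 'operates vehicles over 26,000 lbs' holds; driver drug-and-alcohol testing 134 days ago vs limit 120 → not met
3. cargo securement review 40 days ago vs limit 45 → met
4. condition 'crosses state lines' holds; drug-and-alcohol testing policy absent → not met
5. BMC-84 surety bond $40,000 ≥ $35,000 → met
6. auto liability coverage $1,775,000 < $1,825,000 → not met
7. certified hazmat drivers 2 < 3 → not met
8. operating authority certificate present → met
9. out-of-service rate (%) 31 > 21 → not met
10. drivers with valid medical certificates 1 < 5 → not met
11. vehicle safety inspection 581 days ago vs limit 540 → not met
Not met: 1, 2, 4, 6, 7, 9, 10, 11

1, 2, 4, 6, 7, 9, 10, 11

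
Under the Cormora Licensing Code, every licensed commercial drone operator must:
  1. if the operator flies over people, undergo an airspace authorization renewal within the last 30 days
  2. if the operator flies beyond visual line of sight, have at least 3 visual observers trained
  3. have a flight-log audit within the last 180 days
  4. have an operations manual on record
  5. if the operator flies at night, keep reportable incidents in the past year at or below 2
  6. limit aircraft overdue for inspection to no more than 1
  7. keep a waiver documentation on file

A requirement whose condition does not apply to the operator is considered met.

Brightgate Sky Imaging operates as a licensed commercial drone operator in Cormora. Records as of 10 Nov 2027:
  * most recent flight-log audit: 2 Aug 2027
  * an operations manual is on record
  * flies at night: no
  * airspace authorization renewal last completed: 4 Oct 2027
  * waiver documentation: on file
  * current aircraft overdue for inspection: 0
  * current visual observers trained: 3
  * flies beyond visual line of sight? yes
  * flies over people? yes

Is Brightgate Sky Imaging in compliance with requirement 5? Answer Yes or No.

5. condition 'flies at night' does not hold → requirement n/a → met

Yes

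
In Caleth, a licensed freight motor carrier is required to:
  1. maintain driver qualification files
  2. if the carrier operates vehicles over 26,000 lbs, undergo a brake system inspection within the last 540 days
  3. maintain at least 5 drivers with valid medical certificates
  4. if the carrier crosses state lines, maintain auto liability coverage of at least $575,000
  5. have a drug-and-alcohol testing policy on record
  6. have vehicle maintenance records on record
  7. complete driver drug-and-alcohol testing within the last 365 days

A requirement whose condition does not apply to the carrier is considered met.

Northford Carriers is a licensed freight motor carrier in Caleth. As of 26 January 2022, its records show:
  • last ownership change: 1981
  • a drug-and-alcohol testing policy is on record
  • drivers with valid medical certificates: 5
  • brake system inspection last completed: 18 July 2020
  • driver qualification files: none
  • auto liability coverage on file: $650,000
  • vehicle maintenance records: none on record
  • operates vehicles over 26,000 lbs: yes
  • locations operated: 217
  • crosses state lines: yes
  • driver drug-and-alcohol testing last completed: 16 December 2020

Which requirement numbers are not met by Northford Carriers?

1, 2, 6, 7

1. driver qualification files absent → not met
2. condition 'operates vehicles over 26,000 lbs' holds; brake system inspection 557 days ago vs limit 540 → not met
3. drivers with valid medical certificates 5 ≥ 5 → met
4. condition 'crosses state lines' holds; auto liability coverage $650,000 ≥ $575,000 → met
5. drug-and-alcohol testing policy present → met
6. vehicle maintenance records absent → not met
7. driver drug-and-alcohol testing 406 days ago vs limit 365 → not met
Not met: 1, 2, 6, 7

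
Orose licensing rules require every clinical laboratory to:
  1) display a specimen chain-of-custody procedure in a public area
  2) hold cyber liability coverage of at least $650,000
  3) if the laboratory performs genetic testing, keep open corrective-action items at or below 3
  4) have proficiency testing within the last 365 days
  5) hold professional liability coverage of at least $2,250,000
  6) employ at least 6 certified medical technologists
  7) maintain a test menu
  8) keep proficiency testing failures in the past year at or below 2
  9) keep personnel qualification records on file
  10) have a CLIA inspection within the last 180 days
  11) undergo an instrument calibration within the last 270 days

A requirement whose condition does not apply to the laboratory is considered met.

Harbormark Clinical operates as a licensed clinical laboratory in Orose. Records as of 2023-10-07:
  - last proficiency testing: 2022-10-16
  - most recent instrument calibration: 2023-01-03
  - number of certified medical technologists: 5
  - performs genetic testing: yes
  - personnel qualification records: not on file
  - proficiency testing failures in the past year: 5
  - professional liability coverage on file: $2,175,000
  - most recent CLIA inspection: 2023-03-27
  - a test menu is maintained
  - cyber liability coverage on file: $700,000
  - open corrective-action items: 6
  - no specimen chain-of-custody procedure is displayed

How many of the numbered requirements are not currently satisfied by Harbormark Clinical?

1. specimen chain-of-custody procedure absent → not met
2. cyber liability coverage $700,000 ≥ $650,000 → met
3. condition 'performs genetic testing' holds; open corrective-action items 6 > 3 → not met
4. proficiency testing 356 days ago vs limit 365 → met
5. professional liability coverage $2,175,000 < $2,250,000 → not met
6. certified medical technologists 5 < 6 → not met
7. test menu present → met
8. proficiency testing failures in the past year 5 > 2 → not met
9. personnel qualification records absent → not met
10. CLIA inspection 194 days ago vs limit 180 → not met
11. instrument calibration 277 days ago vs limit 270 → not met
Not met: 8 of 11

8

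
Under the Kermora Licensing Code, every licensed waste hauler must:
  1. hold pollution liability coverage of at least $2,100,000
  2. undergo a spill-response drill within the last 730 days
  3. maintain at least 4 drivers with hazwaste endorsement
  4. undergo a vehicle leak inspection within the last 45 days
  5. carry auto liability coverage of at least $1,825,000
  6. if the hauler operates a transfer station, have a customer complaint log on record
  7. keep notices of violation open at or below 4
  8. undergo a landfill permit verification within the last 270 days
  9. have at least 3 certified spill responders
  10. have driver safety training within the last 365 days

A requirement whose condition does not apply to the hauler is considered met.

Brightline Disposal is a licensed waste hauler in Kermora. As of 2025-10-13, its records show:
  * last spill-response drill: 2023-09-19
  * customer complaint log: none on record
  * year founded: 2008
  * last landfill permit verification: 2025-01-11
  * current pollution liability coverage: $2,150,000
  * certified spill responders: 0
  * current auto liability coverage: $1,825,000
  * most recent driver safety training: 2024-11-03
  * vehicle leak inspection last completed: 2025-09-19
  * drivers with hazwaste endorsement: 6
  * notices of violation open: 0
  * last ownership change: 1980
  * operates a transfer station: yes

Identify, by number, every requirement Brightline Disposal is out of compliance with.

2, 6, 8, 9

1. pollution liability coverage $2,150,000 ≥ $2,100,000 → met
2. spill-response drill 755 days ago vs limit 730 → not met
3. drivers with hazwaste endorsement 6 ≥ 4 → met
4. vehicle leak inspection 24 days ago vs limit 45 → met
5. auto liability coverage $1,825,000 ≥ $1,825,000 → met
6. condition 'operates a transfer station' holds; customer complaint log absent → not met
7. notices of violation open 0 ≤ 4 → met
8. landfill permit verification 275 days ago vs limit 270 → not met
9. certified spill responders 0 < 3 → not met
10. driver safety training 344 days ago vs limit 365 → met
Not met: 2, 6, 8, 9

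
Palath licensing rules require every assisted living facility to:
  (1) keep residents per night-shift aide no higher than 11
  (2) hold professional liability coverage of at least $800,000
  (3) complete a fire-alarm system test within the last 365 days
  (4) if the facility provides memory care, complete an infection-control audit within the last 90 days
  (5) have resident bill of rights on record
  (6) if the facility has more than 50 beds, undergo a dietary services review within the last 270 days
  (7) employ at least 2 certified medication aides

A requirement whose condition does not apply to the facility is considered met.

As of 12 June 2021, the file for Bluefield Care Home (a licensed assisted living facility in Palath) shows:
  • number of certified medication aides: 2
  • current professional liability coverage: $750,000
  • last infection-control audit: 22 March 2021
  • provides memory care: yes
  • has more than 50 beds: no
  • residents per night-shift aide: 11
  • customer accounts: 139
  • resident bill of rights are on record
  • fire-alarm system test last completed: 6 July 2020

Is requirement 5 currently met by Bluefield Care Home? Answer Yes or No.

Yes

5. resident bill of rights present → met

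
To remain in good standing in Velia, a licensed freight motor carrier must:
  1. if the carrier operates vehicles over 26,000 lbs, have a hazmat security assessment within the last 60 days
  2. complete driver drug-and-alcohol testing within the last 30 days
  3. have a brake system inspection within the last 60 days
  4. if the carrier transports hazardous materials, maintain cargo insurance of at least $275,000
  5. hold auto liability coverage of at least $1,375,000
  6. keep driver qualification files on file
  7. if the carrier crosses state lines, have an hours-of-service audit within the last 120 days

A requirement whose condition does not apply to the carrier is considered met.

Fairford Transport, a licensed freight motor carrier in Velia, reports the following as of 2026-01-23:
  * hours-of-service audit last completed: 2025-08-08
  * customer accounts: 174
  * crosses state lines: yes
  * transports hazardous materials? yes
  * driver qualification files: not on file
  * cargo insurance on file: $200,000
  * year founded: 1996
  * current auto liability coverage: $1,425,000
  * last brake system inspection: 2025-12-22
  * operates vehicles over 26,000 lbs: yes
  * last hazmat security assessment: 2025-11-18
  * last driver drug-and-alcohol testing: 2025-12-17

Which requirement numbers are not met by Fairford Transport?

1. condition 'operates vehicles over 26,000 lbs' holds; hazmat security assessment 66 days ago vs limit 60 → not met
2. driver drug-and-alcohol testing 37 days ago vs limit 30 → not met
3. brake system inspection 32 days ago vs limit 60 → met
4. condition 'transports hazardous materials' holds; cargo insurance $200,000 < $275,000 → not met
5. auto liability coverage $1,425,000 ≥ $1,375,000 → met
6. driver qualification files absent → not met
7. condition 'crosses state lines' holds; hours-of-service audit 168 days ago vs limit 120 → not met
Not met: 1, 2, 4, 6, 7

1, 2, 4, 6, 7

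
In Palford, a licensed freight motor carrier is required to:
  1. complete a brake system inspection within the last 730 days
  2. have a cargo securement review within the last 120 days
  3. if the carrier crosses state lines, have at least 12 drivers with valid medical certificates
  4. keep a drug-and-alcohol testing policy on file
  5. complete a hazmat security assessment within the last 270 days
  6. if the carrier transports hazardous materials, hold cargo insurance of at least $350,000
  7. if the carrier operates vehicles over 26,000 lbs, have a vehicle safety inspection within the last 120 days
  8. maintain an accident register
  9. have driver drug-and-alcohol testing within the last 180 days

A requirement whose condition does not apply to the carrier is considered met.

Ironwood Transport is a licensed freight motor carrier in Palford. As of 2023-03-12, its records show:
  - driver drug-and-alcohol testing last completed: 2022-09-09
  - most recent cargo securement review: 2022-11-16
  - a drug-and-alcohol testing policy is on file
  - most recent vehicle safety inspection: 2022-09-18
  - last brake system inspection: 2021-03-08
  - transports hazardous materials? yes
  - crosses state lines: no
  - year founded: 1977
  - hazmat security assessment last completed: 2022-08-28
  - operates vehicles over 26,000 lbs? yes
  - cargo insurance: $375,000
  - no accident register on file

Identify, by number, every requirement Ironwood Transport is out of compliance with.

1. brake system inspection 734 days ago vs limit 730 → not met
2. cargo securement review 116 days ago vs limit 120 → met
3. condition 'crosses state lines' does not hold → requirement n/a → met
4. drug-and-alcohol testing policy present → met
5. hazmat security assessment 196 days ago vs limit 270 → met
6. condition 'transports hazardous materials' holds; cargo insurance $375,000 ≥ $350,000 → met
7. condition 'operates vehicles over 26,000 lbs' holds; vehicle safety inspection 175 days ago vs limit 120 → not met
8. accident register absent → not met
9. driver drug-and-alcohol testing 184 days ago vs limit 180 → not met
Not met: 1, 7, 8, 9

1, 7, 8, 9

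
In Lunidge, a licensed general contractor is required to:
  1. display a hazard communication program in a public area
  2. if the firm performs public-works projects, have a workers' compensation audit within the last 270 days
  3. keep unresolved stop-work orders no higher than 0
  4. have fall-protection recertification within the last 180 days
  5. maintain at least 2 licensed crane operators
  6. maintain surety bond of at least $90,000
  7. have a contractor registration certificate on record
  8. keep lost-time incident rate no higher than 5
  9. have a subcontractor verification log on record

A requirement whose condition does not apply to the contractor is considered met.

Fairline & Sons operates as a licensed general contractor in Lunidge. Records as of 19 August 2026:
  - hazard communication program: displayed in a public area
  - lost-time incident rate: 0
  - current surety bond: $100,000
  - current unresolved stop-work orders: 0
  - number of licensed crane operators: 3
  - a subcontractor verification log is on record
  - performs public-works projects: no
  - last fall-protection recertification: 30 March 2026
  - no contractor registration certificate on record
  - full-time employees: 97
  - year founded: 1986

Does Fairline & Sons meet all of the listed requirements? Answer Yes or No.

1. hazard communication program present → met
2. condition 'performs public-works projects' does not hold → requirement n/a → met
3. unresolved stop-work orders 0 ≤ 0 → met
4. fall-protection recertification 142 days ago vs limit 180 → met
5. licensed crane operators 3 ≥ 2 → met
6. surety bond $100,000 ≥ $90,000 → met
7. contractor registration certificate absent → not met
8. lost-time incident rate 0 ≤ 5 → met
9. subcontractor verification log present → met
Not met: 7

No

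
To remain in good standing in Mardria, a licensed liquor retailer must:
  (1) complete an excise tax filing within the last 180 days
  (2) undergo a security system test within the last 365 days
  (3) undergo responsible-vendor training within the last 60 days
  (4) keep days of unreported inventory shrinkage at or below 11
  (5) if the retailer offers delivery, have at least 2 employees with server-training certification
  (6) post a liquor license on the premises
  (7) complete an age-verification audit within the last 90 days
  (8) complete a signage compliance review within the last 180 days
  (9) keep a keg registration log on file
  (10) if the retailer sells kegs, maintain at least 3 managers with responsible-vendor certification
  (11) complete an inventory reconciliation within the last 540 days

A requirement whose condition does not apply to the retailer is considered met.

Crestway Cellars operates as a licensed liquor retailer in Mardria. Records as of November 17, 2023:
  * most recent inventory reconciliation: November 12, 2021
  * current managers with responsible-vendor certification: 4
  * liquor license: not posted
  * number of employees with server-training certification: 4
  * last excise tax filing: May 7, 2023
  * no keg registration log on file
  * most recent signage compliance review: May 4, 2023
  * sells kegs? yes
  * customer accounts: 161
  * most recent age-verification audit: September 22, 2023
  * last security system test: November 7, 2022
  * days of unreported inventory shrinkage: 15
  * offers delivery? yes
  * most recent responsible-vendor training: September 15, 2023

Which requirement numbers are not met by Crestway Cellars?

1, 2, 3, 4, 6, 8, 9, 11

1. excise tax filing 194 days ago vs limit 180 → not met
2. security system test 375 days ago vs limit 365 → not met
3. responsible-vendor training 63 days ago vs limit 60 → not met
4. days of unreported inventory shrinkage 15 > 11 → not met
5. condition 'offers delivery' holds; employees with server-training certification 4 ≥ 2 → met
6. liquor license absent → not met
7. age-verification audit 56 days ago vs limit 90 → met
8. signage compliance review 197 days ago vs limit 180 → not met
9. keg registration log absent → not met
10. condition 'sells kegs' holds; managers with responsible-vendor certification 4 ≥ 3 → met
11. inventory reconciliation 735 days ago vs limit 540 → not met
Not met: 1, 2, 3, 4, 6, 8, 9, 11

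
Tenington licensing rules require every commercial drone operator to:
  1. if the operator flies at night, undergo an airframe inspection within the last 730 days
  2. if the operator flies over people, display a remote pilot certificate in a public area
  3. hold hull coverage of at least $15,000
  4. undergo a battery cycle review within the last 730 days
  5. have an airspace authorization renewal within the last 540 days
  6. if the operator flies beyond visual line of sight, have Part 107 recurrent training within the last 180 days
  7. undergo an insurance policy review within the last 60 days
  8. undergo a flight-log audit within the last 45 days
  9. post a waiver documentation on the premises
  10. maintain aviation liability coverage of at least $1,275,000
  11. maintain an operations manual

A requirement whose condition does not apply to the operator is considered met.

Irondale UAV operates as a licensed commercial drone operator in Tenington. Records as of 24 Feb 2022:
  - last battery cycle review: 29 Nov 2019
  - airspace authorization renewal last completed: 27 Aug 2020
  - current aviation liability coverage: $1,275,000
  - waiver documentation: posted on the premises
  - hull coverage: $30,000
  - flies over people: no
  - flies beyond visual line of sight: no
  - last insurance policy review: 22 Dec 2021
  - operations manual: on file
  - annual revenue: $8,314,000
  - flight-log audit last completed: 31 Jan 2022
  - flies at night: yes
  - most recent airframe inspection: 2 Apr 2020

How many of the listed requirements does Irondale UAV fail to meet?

3

1. condition 'flies at night' holds; airframe inspection 693 days ago vs limit 730 → met
2. condition 'flies over people' does not hold → requirement n/a → met
3. hull coverage $30,000 ≥ $15,000 → met
4. battery cycle review 818 days ago vs limit 730 → not met
5. airspace authorization renewal 546 days ago vs limit 540 → not met
6. condition 'flies beyond visual line of sight' does not hold → requirement n/a → met
7. insurance policy review 64 days ago vs limit 60 → not met
8. flight-log audit 24 days ago vs limit 45 → met
9. waiver documentation present → met
10. aviation liability coverage $1,275,000 ≥ $1,275,000 → met
11. operations manual present → met
Not met: 3 of 11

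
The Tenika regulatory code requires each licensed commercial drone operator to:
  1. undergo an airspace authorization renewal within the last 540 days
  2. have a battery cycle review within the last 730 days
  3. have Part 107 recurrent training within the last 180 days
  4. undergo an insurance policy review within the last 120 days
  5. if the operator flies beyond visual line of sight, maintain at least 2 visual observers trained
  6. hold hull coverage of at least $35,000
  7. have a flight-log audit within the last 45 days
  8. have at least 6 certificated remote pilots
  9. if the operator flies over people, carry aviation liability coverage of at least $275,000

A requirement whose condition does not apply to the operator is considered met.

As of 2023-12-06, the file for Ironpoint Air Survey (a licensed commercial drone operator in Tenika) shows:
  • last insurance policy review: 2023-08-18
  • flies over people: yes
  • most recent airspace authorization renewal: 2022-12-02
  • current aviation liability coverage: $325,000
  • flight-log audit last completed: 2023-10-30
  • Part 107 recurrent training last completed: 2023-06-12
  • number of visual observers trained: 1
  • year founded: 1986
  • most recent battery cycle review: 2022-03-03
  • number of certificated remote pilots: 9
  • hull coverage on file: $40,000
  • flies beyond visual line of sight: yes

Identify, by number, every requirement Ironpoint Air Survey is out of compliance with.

1. airspace authorization renewal 369 days ago vs limit 540 → met
2. battery cycle review 643 days ago vs limit 730 → met
3. Part 107 recurrent training 177 days ago vs limit 180 → met
4. insurance policy review 110 days ago vs limit 120 → met
5. condition 'flies beyond visual line of sight' holds; visual observers trained 1 < 2 → not met
6. hull coverage $40,000 ≥ $35,000 → met
7. flight-log audit 37 days ago vs limit 45 → met
8. certificated remote pilots 9 ≥ 6 → met
9. condition 'flies over people' holds; aviation liability coverage $325,000 ≥ $275,000 → met
Not met: 5

5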